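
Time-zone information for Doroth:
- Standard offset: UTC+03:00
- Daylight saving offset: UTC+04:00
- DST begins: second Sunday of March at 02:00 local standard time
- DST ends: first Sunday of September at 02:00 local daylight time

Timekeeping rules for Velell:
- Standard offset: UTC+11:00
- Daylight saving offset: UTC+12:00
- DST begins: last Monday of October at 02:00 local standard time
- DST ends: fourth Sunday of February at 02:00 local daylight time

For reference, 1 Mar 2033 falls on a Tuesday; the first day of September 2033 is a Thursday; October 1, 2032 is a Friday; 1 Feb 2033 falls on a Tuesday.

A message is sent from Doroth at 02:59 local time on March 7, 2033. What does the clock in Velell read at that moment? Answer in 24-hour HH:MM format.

1 March 2033 is a Tuesday, so the first Sunday is March 6 and the second is March 13.
1 September 2033 is a Thursday, so the first Sunday is September 4.
Daylight saving runs 13 March – 4 September; March 7, 2033 is outside that window, so Doroth is on standard time at UTC+03:00.
02:59 Doroth − 3h = 23:59 UTC (rolling into the previous day, 6 March 2033).
1 October 2032 is a Friday, so Mondays fall on 4, 11, 18, 25; the last is October 25.
1 February 2033 is a Tuesday, so the first Sunday is February 6 and the fourth is February 27.
At the standard offset (UTC+11:00), 23:59 UTC + 11h = 10:59 Velell standard time (rolling into the next day, 7 March 2033).
Daylight saving runs 25 October 2032 – 27 February 2033; the standard-time date in Velell, March 7, 2033, is outside that window, so Velell is on standard time at UTC+11:00.
23:59 UTC + 11h = 10:59 Velell (rolling into the next day, 7 March 2033).

10:59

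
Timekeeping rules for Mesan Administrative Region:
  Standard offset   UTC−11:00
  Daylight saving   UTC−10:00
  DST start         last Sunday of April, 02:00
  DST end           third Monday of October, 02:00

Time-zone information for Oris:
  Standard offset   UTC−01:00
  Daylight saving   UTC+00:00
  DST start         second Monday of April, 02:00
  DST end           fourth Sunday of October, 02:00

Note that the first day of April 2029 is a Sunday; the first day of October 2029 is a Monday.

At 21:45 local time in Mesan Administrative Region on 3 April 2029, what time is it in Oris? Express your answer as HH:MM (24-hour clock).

07:45

1 April 2029 is a Sunday, so Sundays fall on 1, 8, 15, 22, 29; the last is April 29.
1 October 2029 is a Monday, so the first Monday is October 1 and the third is October 15.
Daylight saving runs 29 April – 15 October; 3 April 2029 is outside that window, so Mesan Administrative Region is on standard time at UTC−11:00.
21:45 Mesan Administrative Region + 11h = 08:45 UTC (rolling into the next day, 4 April 2029).
1 April 2029 is a Sunday, so the first Monday is April 2 and the second is April 9.
1 October 2029 is a Monday, so the first Sunday is October 7 and the fourth is October 28.
At the standard offset (UTC−01:00), 08:45 UTC − 1h = 07:45 Oris standard time.
The standard-time date in Oris, 4 April 2029, does not fall between 9 April and 28 October, so daylight saving is not in effect and Oris is at UTC−01:00.
08:45 UTC − 1h = 07:45 Oris.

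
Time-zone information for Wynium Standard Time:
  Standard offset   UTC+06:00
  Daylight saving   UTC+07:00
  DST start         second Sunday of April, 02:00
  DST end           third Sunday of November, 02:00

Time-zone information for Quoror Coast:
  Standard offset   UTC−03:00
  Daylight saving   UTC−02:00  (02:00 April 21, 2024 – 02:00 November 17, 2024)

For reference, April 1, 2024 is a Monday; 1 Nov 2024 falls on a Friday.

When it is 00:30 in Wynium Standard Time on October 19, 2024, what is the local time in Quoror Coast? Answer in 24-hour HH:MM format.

1 April 2024 is a Monday, so the first Sunday is April 7 and the second is April 14.
1 November 2024 is a Friday, so the first Sunday is November 3 and the third is November 17.
Daylight saving runs 14 April – 17 November; October 19, 2024 is inside that window, so Wynium Standard Time is at UTC+07:00.
00:30 Wynium Standard Time − 7h = 17:30 UTC (rolling into the previous day, 18 October 2024).
At the standard offset (UTC−03:00), 17:30 UTC − 3h = 14:30 Quoror Coast standard time.
The standard-time date in Quoror Coast, October 18, 2024, lies within the daylight-saving period (21 April – 17 November), so Quoror Coast is on daylight time, UTC−02:00.
17:30 UTC − 2h = 15:30 Quoror Coast.

15:30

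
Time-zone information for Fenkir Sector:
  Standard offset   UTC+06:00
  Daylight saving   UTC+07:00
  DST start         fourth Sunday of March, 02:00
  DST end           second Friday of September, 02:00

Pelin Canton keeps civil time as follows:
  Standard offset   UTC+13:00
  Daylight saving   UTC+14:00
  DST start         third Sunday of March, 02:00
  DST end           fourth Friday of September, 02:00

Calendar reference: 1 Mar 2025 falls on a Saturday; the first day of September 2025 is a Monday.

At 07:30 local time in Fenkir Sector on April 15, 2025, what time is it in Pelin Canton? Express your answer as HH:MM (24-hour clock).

1 March 2025 is a Saturday, so the first Sunday is March 2 and the fourth is March 23.
1 September 2025 is a Monday, so the first Friday is September 5 and the second is September 12.
April 15, 2025 falls between 23 March and 12 September, so daylight saving is in effect and Fenkir Sector is at UTC+07:00.
07:30 Fenkir Sector − 7h = 00:30 UTC.
1 March 2025 is a Saturday, so the first Sunday is March 2 and the third is March 16.
1 September 2025 is a Monday, so the first Friday is September 5 and the fourth is September 26.
At the standard offset (UTC+13:00), 00:30 UTC + 13h = 13:30 Pelin Canton standard time.
The standard-time date in Pelin Canton, April 15, 2025, falls between 16 March and 26 September, so daylight saving is in effect and Pelin Canton is at UTC+14:00.
00:30 UTC + 14h = 14:30 Pelin Canton.

14:30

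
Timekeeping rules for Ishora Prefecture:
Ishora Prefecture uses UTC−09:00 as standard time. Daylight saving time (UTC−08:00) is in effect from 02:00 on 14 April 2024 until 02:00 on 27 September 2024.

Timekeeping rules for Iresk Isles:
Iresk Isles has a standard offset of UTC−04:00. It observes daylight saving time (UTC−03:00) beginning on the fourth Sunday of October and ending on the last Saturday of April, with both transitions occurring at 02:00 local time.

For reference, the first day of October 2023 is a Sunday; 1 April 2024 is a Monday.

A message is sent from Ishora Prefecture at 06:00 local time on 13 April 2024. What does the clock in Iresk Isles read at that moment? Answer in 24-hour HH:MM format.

Daylight saving runs 14 April – 27 September; 13 April 2024 is outside that window, so Ishora Prefecture is on standard time at UTC−09:00.
06:00 Ishora Prefecture + 9h = 15:00 UTC.
1 October 2023 is a Sunday, so the first Sunday is October 1 and the fourth is October 22.
1 April 2024 is a Monday, so Saturdays fall on 6, 13, 20, 27; the last is April 27.
At the standard offset (UTC−04:00), 15:00 UTC − 4h = 11:00 Iresk Isles standard time.
The standard-time date in Iresk Isles, 13 April 2024, falls between 22 October 2023 and 27 April 2024, so daylight saving is in effect and Iresk Isles is at UTC−03:00.
15:00 UTC − 3h = 12:00 Iresk Isles.

12:00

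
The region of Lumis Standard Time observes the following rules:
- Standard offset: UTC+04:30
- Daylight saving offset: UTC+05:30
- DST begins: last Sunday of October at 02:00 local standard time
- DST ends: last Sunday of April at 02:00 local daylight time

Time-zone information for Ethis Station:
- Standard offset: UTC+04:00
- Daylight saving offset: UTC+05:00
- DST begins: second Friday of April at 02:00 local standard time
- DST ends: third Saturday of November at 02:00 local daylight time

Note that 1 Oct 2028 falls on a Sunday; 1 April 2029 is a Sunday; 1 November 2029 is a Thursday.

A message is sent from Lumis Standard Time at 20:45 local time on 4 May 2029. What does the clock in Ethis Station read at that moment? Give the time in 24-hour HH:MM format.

21:15

1 October 2028 is a Sunday, so Sundays fall on 1, 8, 15, 22, 29; the last is October 29.
1 April 2029 is a Sunday, so Sundays fall on 1, 8, 15, 22, 29; the last is April 29.
4 May 2029 is outside the daylight-saving period (29 October 2028 – 29 April 2029), so Lumis Standard Time is on standard time, UTC+04:30.
20:45 Lumis Standard Time − 4h30m = 16:15 UTC.
1 April 2029 is a Sunday, so the first Friday is April 6 and the second is April 13.
1 November 2029 is a Thursday, so the first Saturday is November 3 and the third is November 17.
At the standard offset (UTC+04:00), 16:15 UTC + 4h = 20:15 Ethis Station standard time.
The standard-time date in Ethis Station, 4 May 2029, lies within the daylight-saving period (13 April – 17 November), so Ethis Station is on daylight time, UTC+05:00.
16:15 UTC + 5h = 21:15 Ethis Station.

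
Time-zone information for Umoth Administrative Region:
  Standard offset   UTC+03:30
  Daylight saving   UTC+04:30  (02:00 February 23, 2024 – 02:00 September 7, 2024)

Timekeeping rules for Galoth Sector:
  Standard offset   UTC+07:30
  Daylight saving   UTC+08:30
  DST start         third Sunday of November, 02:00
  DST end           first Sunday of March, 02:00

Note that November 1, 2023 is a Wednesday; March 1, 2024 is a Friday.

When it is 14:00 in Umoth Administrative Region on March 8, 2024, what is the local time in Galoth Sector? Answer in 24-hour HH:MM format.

March 8, 2024 lies within the daylight-saving period (23 February – 7 September), so Umoth Administrative Region is on daylight time, UTC+04:30.
14:00 Umoth Administrative Region − 4h30m = 09:30 UTC.
1 November 2023 is a Wednesday, so the first Sunday is November 5 and the third is November 19.
1 March 2024 is a Friday, so the first Sunday is March 3.
At the standard offset (UTC+07:30), 09:30 UTC + 7h30m = 17:00 Galoth Sector standard time.
The standard-time date in Galoth Sector, March 8, 2024, does not fall between 19 November 2023 and 3 March 2024, so daylight saving is not in effect and Galoth Sector is at UTC+07:30.
09:30 UTC + 7h30m = 17:00 Galoth Sector.

17:00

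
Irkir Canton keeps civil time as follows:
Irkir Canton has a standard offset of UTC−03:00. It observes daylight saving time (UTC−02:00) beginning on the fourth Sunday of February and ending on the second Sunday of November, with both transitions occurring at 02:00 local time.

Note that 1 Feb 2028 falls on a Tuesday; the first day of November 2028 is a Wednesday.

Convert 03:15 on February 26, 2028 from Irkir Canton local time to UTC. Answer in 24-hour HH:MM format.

06:15

1 February 2028 is a Tuesday, so the first Sunday is February 6 and the fourth is February 27.
1 November 2028 is a Wednesday, so the first Sunday is November 5 and the second is November 12.
February 26, 2028 does not fall between 27 February and 12 November, so daylight saving is not in effect and Irkir Canton is at UTC−03:00.
03:15 local + 3h = 06:15 UTC.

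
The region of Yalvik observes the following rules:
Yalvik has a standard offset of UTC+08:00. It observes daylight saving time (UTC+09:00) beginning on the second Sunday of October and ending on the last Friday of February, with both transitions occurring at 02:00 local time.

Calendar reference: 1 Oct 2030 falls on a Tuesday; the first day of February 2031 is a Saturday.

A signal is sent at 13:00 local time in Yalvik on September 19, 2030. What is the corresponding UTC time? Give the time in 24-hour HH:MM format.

1 October 2030 is a Tuesday, so the first Sunday is October 6 and the second is October 13.
1 February 2031 is a Saturday, so Fridays fall on 7, 14, 21, 28; the last is February 28.
September 19, 2030 is outside the daylight-saving period (13 October 2030 – 28 February 2031), so Yalvik is on standard time, UTC+08:00.
13:00 local − 8h = 05:00 UTC.

05:00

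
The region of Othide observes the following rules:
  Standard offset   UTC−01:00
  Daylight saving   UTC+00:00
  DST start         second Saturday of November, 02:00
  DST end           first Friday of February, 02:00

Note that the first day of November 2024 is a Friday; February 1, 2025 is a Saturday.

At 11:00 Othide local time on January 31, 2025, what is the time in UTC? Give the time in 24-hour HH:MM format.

11:00

1 November 2024 is a Friday, so the first Saturday is November 2 and the second is November 9.
1 February 2025 is a Saturday, so the first Friday is February 7.
January 31, 2025 falls between 9 November 2024 and 7 February 2025, so daylight saving is in effect and Othide is at UTC+00:00.
11:00 local − 0h = 11:00 UTC.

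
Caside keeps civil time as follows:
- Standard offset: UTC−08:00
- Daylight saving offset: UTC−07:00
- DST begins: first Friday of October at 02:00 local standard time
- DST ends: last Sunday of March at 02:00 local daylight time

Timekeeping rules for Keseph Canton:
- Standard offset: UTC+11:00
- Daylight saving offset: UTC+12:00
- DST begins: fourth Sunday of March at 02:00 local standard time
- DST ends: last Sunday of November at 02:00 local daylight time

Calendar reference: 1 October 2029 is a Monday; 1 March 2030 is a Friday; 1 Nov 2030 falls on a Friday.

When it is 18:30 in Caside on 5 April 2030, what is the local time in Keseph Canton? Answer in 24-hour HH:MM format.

14:30

1 October 2029 is a Monday, so the first Friday is October 5.
1 March 2030 is a Friday, so Sundays fall on 3, 10, 17, 24, 31; the last is March 31.
5 April 2030 is outside the daylight-saving period (5 October 2029 – 31 March 2030), so Caside is on standard time, UTC−08:00.
18:30 Caside + 8h = 02:30 UTC (rolling into the next day, 6 April 2030).
1 March 2030 is a Friday, so the first Sunday is March 3 and the fourth is March 24.
1 November 2030 is a Friday, so Sundays fall on 3, 10, 17, 24; the last is November 24.
At the standard offset (UTC+11:00), 02:30 UTC + 11h = 13:30 Keseph Canton standard time.
The standard-time date in Keseph Canton, 6 April 2030, falls between 24 March and 24 November, so daylight saving is in effect and Keseph Canton is at UTC+12:00.
02:30 UTC + 12h = 14:30 Keseph Canton.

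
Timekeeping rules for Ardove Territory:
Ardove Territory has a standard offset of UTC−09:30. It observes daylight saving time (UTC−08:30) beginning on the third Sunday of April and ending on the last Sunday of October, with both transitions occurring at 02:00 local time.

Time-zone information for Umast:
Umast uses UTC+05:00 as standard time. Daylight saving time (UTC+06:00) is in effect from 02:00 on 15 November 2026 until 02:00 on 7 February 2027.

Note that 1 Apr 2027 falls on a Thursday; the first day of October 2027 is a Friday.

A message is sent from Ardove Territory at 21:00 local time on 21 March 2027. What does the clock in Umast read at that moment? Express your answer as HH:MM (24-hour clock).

11:30

1 April 2027 is a Thursday, so the first Sunday is April 4 and the third is April 18.
1 October 2027 is a Friday, so Sundays fall on 3, 10, 17, 24, 31; the last is October 31.
21 March 2027 does not fall between 18 April and 31 October, so daylight saving is not in effect and Ardove Territory is at UTC−09:30.
21:00 Ardove Territory + 9h30m = 06:30 UTC (rolling into the next day, 22 March 2027).
At the standard offset (UTC+05:00), 06:30 UTC + 5h = 11:30 Umast standard time.
The standard-time date in Umast, 22 March 2027, is outside the daylight-saving period (15 November 2026 – 7 February 2027), so Umast is on standard time, UTC+05:00.
06:30 UTC + 5h = 11:30 Umast.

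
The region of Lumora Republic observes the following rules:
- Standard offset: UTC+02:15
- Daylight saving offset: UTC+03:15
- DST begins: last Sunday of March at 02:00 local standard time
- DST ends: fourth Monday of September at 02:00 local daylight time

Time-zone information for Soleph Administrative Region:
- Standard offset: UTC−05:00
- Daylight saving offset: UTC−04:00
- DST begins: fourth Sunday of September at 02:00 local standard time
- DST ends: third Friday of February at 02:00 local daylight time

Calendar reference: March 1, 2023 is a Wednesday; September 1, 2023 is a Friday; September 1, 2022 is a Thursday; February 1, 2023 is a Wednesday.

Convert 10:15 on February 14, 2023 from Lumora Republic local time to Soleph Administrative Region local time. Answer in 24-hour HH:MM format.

04:00

1 March 2023 is a Wednesday, so Sundays fall on 5, 12, 19, 26; the last is March 26.
1 September 2023 is a Friday, so the first Monday is September 4 and the fourth is September 25.
February 14, 2023 does not fall between 26 March and 25 September, so daylight saving is not in effect and Lumora Republic is at UTC+02:15.
10:15 Lumora Republic − 2h15m = 08:00 UTC.
1 September 2022 is a Thursday, so the first Sunday is September 4 and the fourth is September 25.
1 February 2023 is a Wednesday, so the first Friday is February 3 and the third is February 17.
At the standard offset (UTC−05:00), 08:00 UTC − 5h = 03:00 Soleph Administrative Region standard time.
The standard-time date in Soleph Administrative Region, February 14, 2023, lies within the daylight-saving period (25 September 2022 – 17 February 2023), so Soleph Administrative Region is on daylight time, UTC−04:00.
08:00 UTC − 4h = 04:00 Soleph Administrative Region.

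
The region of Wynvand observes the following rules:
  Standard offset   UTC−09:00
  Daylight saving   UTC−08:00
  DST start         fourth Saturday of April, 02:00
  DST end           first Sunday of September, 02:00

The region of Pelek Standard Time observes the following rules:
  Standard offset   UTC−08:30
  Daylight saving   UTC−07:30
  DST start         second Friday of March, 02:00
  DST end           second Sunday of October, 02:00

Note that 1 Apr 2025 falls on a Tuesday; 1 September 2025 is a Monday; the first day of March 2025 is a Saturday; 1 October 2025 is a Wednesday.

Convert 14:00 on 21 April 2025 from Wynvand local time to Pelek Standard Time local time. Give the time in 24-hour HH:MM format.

1 April 2025 is a Tuesday, so the first Saturday is April 5 and the fourth is April 26.
1 September 2025 is a Monday, so the first Sunday is September 7.
21 April 2025 does not fall between 26 April and 7 September, so daylight saving is not in effect and Wynvand is at UTC−09:00.
14:00 Wynvand + 9h = 23:00 UTC.
1 March 2025 is a Saturday, so the first Friday is March 7 and the second is March 14.
1 October 2025 is a Wednesday, so the first Sunday is October 5 and the second is October 12.
At the standard offset (UTC−08:30), 23:00 UTC − 8h30m = 14:30 Pelek Standard Time standard time.
Daylight saving runs 14 March – 12 October; the standard-time date in Pelek Standard Time, 21 April 2025, is inside that window, so Pelek Standard Time is at UTC−07:30.
23:00 UTC − 7h30m = 15:30 Pelek Standard Time.

15:30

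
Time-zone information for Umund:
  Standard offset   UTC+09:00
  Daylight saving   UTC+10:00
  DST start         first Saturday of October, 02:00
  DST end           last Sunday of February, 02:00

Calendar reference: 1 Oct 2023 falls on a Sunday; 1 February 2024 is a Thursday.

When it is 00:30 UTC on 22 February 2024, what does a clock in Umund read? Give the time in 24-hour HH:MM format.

10:30

1 October 2023 is a Sunday, so the first Saturday is October 7.
1 February 2024 is a Thursday, so Sundays fall on 4, 11, 18, 25; the last is February 25.
At the standard offset (UTC+09:00), 00:30 UTC + 9h = 09:30 Umund standard time.
Daylight saving runs 7 October 2023 – 25 February 2024; the standard-time date in Umund, 22 February 2024, is inside that window, so Umund is at UTC+10:00.
00:30 UTC + 10h = 10:30 local.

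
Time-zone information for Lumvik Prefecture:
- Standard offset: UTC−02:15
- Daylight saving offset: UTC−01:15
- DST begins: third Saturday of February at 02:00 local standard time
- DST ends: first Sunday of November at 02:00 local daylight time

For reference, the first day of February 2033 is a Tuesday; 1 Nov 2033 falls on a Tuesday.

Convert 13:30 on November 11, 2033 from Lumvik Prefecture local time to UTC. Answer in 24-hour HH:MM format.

15:45

1 February 2033 is a Tuesday, so the first Saturday is February 5 and the third is February 19.
1 November 2033 is a Tuesday, so the first Sunday is November 6.
November 11, 2033 does not fall between 19 February and 6 November, so daylight saving is not in effect and Lumvik Prefecture is at UTC−02:15.
13:30 local + 2h15m = 15:45 UTC.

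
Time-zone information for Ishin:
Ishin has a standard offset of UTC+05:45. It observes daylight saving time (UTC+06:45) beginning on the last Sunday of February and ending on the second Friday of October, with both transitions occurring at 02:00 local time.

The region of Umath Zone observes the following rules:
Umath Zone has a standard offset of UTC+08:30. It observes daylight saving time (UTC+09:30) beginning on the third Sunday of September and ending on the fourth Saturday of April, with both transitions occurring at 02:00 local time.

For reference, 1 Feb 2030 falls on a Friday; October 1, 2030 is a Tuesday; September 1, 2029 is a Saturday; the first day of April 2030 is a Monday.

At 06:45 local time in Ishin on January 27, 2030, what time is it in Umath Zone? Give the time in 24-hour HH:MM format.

10:30

1 February 2030 is a Friday, so Sundays fall on 3, 10, 17, 24; the last is February 24.
1 October 2030 is a Tuesday, so the first Friday is October 4 and the second is October 11.
Daylight saving runs 24 February – 11 October; January 27, 2030 is outside that window, so Ishin is on standard time at UTC+05:45.
06:45 Ishin − 5h45m = 01:00 UTC.
1 September 2029 is a Saturday, so the first Sunday is September 2 and the third is September 16.
1 April 2030 is a Monday, so the first Saturday is April 6 and the fourth is April 27.
At the standard offset (UTC+08:30), 01:00 UTC + 8h30m = 09:30 Umath Zone standard time.
The standard-time date in Umath Zone, January 27, 2030, lies within the daylight-saving period (16 September 2029 – 27 April 2030), so Umath Zone is on daylight time, UTC+09:30.
01:00 UTC + 9h30m = 10:30 Umath Zone.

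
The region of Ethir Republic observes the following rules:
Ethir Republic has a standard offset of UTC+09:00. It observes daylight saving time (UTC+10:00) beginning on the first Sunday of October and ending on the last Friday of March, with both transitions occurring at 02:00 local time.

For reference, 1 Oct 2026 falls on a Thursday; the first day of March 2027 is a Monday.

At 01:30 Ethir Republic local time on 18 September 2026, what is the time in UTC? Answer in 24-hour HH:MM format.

1 October 2026 is a Thursday, so the first Sunday is October 4.
1 March 2027 is a Monday, so Fridays fall on 5, 12, 19, 26; the last is March 26.
18 September 2026 is outside the daylight-saving period (4 October 2026 – 26 March 2027), so Ethir Republic is on standard time, UTC+09:00.
01:30 local − 9h = 16:30 UTC (rolling into the previous day, 17 September 2026).

16:30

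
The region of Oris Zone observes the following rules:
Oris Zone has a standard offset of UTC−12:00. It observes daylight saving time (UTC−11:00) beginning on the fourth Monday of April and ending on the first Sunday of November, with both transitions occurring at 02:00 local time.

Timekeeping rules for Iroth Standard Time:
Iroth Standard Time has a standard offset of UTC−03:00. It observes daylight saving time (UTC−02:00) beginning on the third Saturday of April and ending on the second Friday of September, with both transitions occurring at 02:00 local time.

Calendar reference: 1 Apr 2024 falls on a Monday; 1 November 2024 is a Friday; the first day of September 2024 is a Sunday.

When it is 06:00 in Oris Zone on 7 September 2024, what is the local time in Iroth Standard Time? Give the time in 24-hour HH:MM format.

15:00

1 April 2024 is a Monday, so the first Monday is April 1 and the fourth is April 22.
1 November 2024 is a Friday, so the first Sunday is November 3.
Daylight saving runs 22 April – 3 November; 7 September 2024 is inside that window, so Oris Zone is at UTC−11:00.
06:00 Oris Zone + 11h = 17:00 UTC.
1 April 2024 is a Monday, so the first Saturday is April 6 and the third is April 20.
1 September 2024 is a Sunday, so the first Friday is September 6 and the second is September 13.
At the standard offset (UTC−03:00), 17:00 UTC − 3h = 14:00 Iroth Standard Time standard time.
The standard-time date in Iroth Standard Time, 7 September 2024, falls between 20 April and 13 September, so daylight saving is in effect and Iroth Standard Time is at UTC−02:00.
17:00 UTC − 2h = 15:00 Iroth Standard Time.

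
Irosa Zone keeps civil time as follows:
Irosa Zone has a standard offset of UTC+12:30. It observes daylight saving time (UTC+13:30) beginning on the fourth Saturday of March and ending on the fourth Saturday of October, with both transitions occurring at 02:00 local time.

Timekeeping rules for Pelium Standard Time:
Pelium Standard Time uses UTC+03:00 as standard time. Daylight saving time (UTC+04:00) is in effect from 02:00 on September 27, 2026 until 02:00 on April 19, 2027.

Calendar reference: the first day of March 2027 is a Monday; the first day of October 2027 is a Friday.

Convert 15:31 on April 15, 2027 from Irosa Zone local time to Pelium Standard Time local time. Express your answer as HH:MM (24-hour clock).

1 March 2027 is a Monday, so the first Saturday is March 6 and the fourth is March 27.
1 October 2027 is a Friday, so the first Saturday is October 2 and the fourth is October 23.
Daylight saving runs 27 March – 23 October; April 15, 2027 is inside that window, so Irosa Zone is at UTC+13:30.
15:31 Irosa Zone − 13h30m = 02:01 UTC.
At the standard offset (UTC+03:00), 02:01 UTC + 3h = 05:01 Pelium Standard Time standard time.
Daylight saving runs 27 September 2026 – 19 April 2027; the standard-time date in Pelium Standard Time, April 15, 2027, is inside that window, so Pelium Standard Time is at UTC+04:00.
02:01 UTC + 4h = 06:01 Pelium Standard Time.

06:01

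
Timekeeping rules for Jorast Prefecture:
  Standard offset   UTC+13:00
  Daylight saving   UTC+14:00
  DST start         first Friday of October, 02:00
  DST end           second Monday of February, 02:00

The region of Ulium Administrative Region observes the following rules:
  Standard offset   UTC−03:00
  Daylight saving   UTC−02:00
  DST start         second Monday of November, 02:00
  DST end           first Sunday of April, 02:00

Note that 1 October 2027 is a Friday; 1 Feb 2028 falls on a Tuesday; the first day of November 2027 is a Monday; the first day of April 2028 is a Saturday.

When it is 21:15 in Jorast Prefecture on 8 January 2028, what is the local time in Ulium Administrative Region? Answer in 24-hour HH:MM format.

05:15

1 October 2027 is a Friday, so the first Friday is October 1.
1 February 2028 is a Tuesday, so the first Monday is February 7 and the second is February 14.
8 January 2028 falls between 1 October 2027 and 14 February 2028, so daylight saving is in effect and Jorast Prefecture is at UTC+14:00.
21:15 Jorast Prefecture − 14h = 07:15 UTC.
1 November 2027 is a Monday, so the first Monday is November 1 and the second is November 8.
1 April 2028 is a Saturday, so the first Sunday is April 2.
At the standard offset (UTC−03:00), 07:15 UTC − 3h = 04:15 Ulium Administrative Region standard time.
The standard-time date in Ulium Administrative Region, 8 January 2028, lies within the daylight-saving period (8 November 2027 – 2 April 2028), so Ulium Administrative Region is on daylight time, UTC−02:00.
07:15 UTC − 2h = 05:15 Ulium Administrative Region.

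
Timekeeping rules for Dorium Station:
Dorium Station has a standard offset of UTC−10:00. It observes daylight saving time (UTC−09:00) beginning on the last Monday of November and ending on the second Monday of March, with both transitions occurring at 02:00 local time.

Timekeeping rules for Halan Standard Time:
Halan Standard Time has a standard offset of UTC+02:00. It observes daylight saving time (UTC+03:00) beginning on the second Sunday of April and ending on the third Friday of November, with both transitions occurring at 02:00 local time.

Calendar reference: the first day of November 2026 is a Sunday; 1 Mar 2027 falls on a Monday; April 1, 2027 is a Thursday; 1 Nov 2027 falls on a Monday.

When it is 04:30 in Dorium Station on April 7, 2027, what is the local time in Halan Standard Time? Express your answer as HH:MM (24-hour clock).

1 November 2026 is a Sunday, so Mondays fall on 2, 9, 16, 23, 30; the last is November 30.
1 March 2027 is a Monday, so the first Monday is March 1 and the second is March 8.
Daylight saving runs 30 November 2026 – 8 March 2027; April 7, 2027 is outside that window, so Dorium Station is on standard time at UTC−10:00.
04:30 Dorium Station + 10h = 14:30 UTC.
1 April 2027 is a Thursday, so the first Sunday is April 4 and the second is April 11.
1 November 2027 is a Monday, so the first Friday is November 5 and the third is November 19.
At the standard offset (UTC+02:00), 14:30 UTC + 2h = 16:30 Halan Standard Time standard time.
The standard-time date in Halan Standard Time, April 7, 2027, is outside the daylight-saving period (11 April – 19 November), so Halan Standard Time is on standard time, UTC+02:00.
14:30 UTC + 2h = 16:30 Halan Standard Time.

16:30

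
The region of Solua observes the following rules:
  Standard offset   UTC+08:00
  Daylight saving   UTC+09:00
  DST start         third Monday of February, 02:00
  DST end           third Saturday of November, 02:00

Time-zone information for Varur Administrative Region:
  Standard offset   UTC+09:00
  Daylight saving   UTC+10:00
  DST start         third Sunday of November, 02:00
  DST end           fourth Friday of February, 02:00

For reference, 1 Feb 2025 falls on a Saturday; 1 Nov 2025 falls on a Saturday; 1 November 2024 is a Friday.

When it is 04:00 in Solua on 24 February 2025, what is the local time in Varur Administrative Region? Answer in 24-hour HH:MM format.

05:00

1 February 2025 is a Saturday, so the first Monday is February 3 and the third is February 17.
1 November 2025 is a Saturday, so the first Saturday is November 1 and the third is November 15.
24 February 2025 falls between 17 February and 15 November, so daylight saving is in effect and Solua is at UTC+09:00.
04:00 Solua − 9h = 19:00 UTC (rolling into the previous day, 23 February 2025).
1 November 2024 is a Friday, so the first Sunday is November 3 and the third is November 17.
1 February 2025 is a Saturday, so the first Friday is February 7 and the fourth is February 28.
At the standard offset (UTC+09:00), 19:00 UTC + 9h = 04:00 Varur Administrative Region standard time (rolling into the next day, 24 February 2025).
The standard-time date in Varur Administrative Region, 24 February 2025, falls between 17 November 2024 and 28 February 2025, so daylight saving is in effect and Varur Administrative Region is at UTC+10:00.
19:00 UTC + 10h = 05:00 Varur Administrative Region (rolling into the next day, 24 February 2025).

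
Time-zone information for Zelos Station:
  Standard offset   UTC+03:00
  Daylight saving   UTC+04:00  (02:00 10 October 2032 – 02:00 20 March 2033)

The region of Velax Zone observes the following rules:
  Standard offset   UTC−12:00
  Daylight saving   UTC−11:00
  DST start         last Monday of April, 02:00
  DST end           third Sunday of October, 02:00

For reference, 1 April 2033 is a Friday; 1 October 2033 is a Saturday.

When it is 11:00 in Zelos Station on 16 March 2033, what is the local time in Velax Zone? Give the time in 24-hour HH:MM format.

16 March 2033 lies within the daylight-saving period (10 October 2032 – 20 March 2033), so Zelos Station is on daylight time, UTC+04:00.
11:00 Zelos Station − 4h = 07:00 UTC.
1 April 2033 is a Friday, so Mondays fall on 4, 11, 18, 25; the last is April 25.
1 October 2033 is a Saturday, so the first Sunday is October 2 and the third is October 16.
At the standard offset (UTC−12:00), 07:00 UTC − 12h = 19:00 Velax Zone standard time (rolling into the previous day, 15 March 2033).
The standard-time date in Velax Zone, 15 March 2033, does not fall between 25 April and 16 October, so daylight saving is not in effect and Velax Zone is at UTC−12:00.
07:00 UTC − 12h = 19:00 Velax Zone (rolling into the previous day, 15 March 2033).

19:00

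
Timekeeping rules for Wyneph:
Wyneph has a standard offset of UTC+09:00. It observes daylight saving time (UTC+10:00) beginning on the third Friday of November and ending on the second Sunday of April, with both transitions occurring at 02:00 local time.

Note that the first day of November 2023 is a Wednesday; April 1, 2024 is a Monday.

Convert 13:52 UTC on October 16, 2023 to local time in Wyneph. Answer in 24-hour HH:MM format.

1 November 2023 is a Wednesday, so the first Friday is November 3 and the third is November 17.
1 April 2024 is a Monday, so the first Sunday is April 7 and the second is April 14.
At the standard offset (UTC+09:00), 13:52 UTC + 9h = 22:52 Wyneph standard time.
Daylight saving runs 17 November 2023 – 14 April 2024; the standard-time date in Wyneph, October 16, 2023, is outside that window, so Wyneph is on standard time at UTC+09:00.
13:52 UTC + 9h = 22:52 local.

22:52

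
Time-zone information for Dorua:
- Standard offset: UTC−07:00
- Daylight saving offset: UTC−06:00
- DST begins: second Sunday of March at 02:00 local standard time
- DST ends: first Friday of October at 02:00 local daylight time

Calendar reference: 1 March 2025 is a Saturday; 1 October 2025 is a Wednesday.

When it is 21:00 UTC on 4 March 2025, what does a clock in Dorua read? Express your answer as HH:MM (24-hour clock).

14:00

1 March 2025 is a Saturday, so the first Sunday is March 2 and the second is March 9.
1 October 2025 is a Wednesday, so the first Friday is October 3.
At the standard offset (UTC−07:00), 21:00 UTC − 7h = 14:00 Dorua standard time.
The standard-time date in Dorua, 4 March 2025, does not fall between 9 March and 3 October, so daylight saving is not in effect and Dorua is at UTC−07:00.
21:00 UTC − 7h = 14:00 local.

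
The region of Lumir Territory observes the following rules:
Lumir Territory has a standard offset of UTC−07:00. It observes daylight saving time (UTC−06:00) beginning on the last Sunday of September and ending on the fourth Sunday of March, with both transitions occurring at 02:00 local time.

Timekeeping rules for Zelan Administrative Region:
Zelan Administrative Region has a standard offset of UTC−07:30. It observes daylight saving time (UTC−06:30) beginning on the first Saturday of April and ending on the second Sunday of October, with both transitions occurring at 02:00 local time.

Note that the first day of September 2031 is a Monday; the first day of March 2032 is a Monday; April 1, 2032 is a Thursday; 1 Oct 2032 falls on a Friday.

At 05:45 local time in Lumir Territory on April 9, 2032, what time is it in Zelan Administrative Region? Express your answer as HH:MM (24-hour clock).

06:15

1 September 2031 is a Monday, so Sundays fall on 7, 14, 21, 28; the last is September 28.
1 March 2032 is a Monday, so the first Sunday is March 7 and the fourth is March 28.
April 9, 2032 does not fall between 28 September 2031 and 28 March 2032, so daylight saving is not in effect and Lumir Territory is at UTC−07:00.
05:45 Lumir Territory + 7h = 12:45 UTC.
1 April 2032 is a Thursday, so the first Saturday is April 3.
1 October 2032 is a Friday, so the first Sunday is October 3 and the second is October 10.
At the standard offset (UTC−07:30), 12:45 UTC − 7h30m = 05:15 Zelan Administrative Region standard time.
The standard-time date in Zelan Administrative Region, April 9, 2032, falls between 3 April and 10 October, so daylight saving is in effect and Zelan Administrative Region is at UTC−06:30.
12:45 UTC − 6h30m = 06:15 Zelan Administrative Region.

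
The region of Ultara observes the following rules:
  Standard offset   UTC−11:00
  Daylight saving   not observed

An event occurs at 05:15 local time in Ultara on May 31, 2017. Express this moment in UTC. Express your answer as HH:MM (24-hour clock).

Ultara stays on UTC−11:00 all year.
05:15 local + 11h = 16:15 UTC.

16:15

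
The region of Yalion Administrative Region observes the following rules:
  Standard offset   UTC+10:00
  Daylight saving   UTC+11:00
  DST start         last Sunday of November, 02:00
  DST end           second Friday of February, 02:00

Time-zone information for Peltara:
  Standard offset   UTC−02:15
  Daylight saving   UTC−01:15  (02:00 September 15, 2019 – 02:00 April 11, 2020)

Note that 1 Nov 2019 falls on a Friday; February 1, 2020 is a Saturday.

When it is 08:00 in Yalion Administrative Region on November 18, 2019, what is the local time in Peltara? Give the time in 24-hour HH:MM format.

20:45

1 November 2019 is a Friday, so Sundays fall on 3, 10, 17, 24; the last is November 24.
1 February 2020 is a Saturday, so the first Friday is February 7 and the second is February 14.
Daylight saving runs 24 November 2019 – 14 February 2020; November 18, 2019 is outside that window, so Yalion Administrative Region is on standard time at UTC+10:00.
08:00 Yalion Administrative Region − 10h = 22:00 UTC (rolling into the previous day, 17 November 2019).
At the standard offset (UTC−02:15), 22:00 UTC − 2h15m = 19:45 Peltara standard time.
The standard-time date in Peltara, November 17, 2019, lies within the daylight-saving period (15 September 2019 – 11 April 2020), so Peltara is on daylight time, UTC−01:15.
22:00 UTC − 1h15m = 20:45 Peltara.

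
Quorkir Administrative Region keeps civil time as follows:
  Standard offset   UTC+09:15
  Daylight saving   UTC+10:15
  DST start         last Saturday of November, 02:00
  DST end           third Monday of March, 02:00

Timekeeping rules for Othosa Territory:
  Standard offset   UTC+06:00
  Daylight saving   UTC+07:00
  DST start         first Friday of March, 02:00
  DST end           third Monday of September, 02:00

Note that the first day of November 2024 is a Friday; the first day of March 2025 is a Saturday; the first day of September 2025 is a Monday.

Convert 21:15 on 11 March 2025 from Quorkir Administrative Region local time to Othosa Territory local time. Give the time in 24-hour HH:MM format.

1 November 2024 is a Friday, so Saturdays fall on 2, 9, 16, 23, 30; the last is November 30.
1 March 2025 is a Saturday, so the first Monday is March 3 and the third is March 17.
11 March 2025 falls between 30 November 2024 and 17 March 2025, so daylight saving is in effect and Quorkir Administrative Region is at UTC+10:15.
21:15 Quorkir Administrative Region − 10h15m = 11:00 UTC.
1 March 2025 is a Saturday, so the first Friday is March 7.
1 September 2025 is a Monday, so the first Monday is September 1 and the third is September 15.
At the standard offset (UTC+06:00), 11:00 UTC + 6h = 17:00 Othosa Territory standard time.
Daylight saving runs 7 March – 15 September; the standard-time date in Othosa Territory, 11 March 2025, is inside that window, so Othosa Territory is at UTC+07:00.
11:00 UTC + 7h = 18:00 Othosa Territory.

18:00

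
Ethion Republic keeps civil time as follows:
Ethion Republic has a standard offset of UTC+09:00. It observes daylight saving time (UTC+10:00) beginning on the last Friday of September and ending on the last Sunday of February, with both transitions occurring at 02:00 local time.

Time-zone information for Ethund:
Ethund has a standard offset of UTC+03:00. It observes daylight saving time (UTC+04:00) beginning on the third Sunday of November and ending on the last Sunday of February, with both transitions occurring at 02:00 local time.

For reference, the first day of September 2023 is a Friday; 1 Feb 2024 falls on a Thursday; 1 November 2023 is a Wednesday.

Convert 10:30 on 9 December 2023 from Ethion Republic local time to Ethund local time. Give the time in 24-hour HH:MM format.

1 September 2023 is a Friday, so Fridays fall on 1, 8, 15, 22, 29; the last is September 29.
1 February 2024 is a Thursday, so Sundays fall on 4, 11, 18, 25; the last is February 25.
9 December 2023 falls between 29 September 2023 and 25 February 2024, so daylight saving is in effect and Ethion Republic is at UTC+10:00.
10:30 Ethion Republic − 10h = 00:30 UTC.
1 November 2023 is a Wednesday, so the first Sunday is November 5 and the third is November 19.
1 February 2024 is a Thursday, so Sundays fall on 4, 11, 18, 25; the last is February 25.
At the standard offset (UTC+03:00), 00:30 UTC + 3h = 03:30 Ethund standard time.
Daylight saving runs 19 November 2023 – 25 February 2024; the standard-time date in Ethund, 9 December 2023, is inside that window, so Ethund is at UTC+04:00.
00:30 UTC + 4h = 04:30 Ethund.

04:30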